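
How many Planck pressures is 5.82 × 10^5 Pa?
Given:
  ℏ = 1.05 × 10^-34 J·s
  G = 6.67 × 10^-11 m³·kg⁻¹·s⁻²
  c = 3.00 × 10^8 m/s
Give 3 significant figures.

1.24 × 10^-108

Planck pressure: p_P = c⁷/(ℏG²) = 4.68 × 10^113 Pa.
5.82 × 10^5 / 4.68 × 10^113 = 1.24 × 10^-108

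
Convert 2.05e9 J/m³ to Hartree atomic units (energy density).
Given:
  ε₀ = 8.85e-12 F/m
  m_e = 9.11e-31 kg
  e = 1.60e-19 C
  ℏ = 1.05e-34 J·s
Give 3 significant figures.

6.80e-5

atomic unit of energy density: u_au = E_h/a₀³ = m_e⁴e¹⁰/((4πε₀)⁵ℏ⁸) = 3.01e13 J/m³.
2.05e9 / 3.01e13 = 6.80e-5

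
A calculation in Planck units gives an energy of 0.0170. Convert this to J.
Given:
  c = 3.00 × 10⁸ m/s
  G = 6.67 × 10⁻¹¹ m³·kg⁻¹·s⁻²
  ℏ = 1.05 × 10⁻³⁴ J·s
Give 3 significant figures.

One Planck energy: E_P = √(ℏc⁵/G) = 1.96 × 10⁹ J.
0.0170 × 1.96 × 10⁹ J = 3.32 × 10⁷ J

3.32 × 10⁷ J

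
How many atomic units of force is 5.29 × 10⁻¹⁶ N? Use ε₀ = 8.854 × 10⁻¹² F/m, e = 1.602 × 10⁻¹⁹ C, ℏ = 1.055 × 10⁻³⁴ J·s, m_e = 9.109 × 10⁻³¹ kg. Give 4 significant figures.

6.436 × 10⁻⁹

atomic unit of force: F_au = E_h/a₀ = m_e²e⁶/((4πε₀)³ℏ⁴) = 8.220 × 10⁻⁸ N.
5.29 × 10⁻¹⁶ / 8.220 × 10⁻⁸ = 6.436 × 10⁻⁹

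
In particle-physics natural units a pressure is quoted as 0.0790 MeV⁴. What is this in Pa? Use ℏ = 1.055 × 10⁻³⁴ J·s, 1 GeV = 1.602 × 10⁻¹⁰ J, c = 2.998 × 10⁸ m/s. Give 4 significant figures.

Pressure is [E]/[L]³ = [E]⁴/(ℏc)³.
1 GeV⁴ → 1/(ℏc)³ × (1 GeV in J)⁴ = 2.082 × 10³⁷ Pa.
Convert the energy scale: 0.0790 MeV⁴ = 7.90 × 10⁻¹⁴ GeV⁴.
Result: 7.90 × 10⁻¹⁴ × 2.082 × 10³⁷ = 1.644 × 10²⁴ Pa.

1.644 × 10²⁴ Pa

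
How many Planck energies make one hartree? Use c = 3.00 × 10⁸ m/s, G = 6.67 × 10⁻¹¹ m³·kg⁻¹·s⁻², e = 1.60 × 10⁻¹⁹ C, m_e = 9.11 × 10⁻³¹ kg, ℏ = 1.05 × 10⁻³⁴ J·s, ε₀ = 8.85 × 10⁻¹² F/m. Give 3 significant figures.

hartree: E_h = m_e e⁴/(4πε₀ℏ)² = 4.38 × 10⁻¹⁸ J
Planck energy: E_P = √(ℏc⁵/G) = 1.96 × 10⁹ J
ratio = 4.38 × 10⁻¹⁸ / 1.96 × 10⁹ = 2.24 × 10⁻²⁷

2.24 × 10⁻²⁷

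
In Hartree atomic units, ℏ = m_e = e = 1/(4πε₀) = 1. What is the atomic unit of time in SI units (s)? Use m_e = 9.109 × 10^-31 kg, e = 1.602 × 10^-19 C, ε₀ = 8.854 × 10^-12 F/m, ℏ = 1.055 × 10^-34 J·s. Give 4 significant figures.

2.423 × 10^-17 s

From ℏ = m_e = e = 1/(4πε₀) = 1 the time scale is τ_au = (4πε₀)²ℏ³/(m_e e⁴).
E_h = 4.354 × 10^-18 J
ℏ/E_h = 2.423 × 10^-17 s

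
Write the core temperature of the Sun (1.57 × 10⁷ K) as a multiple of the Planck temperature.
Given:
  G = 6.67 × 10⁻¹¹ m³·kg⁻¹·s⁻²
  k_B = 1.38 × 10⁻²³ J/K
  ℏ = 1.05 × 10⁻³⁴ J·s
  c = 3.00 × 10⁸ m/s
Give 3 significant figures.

1.11 × 10⁻²⁵

Planck temperature: T_P = √(ℏc⁵/G) / k_B = 1.42 × 10³² K.
1.57 × 10⁷ / 1.42 × 10³² = 1.11 × 10⁻²⁵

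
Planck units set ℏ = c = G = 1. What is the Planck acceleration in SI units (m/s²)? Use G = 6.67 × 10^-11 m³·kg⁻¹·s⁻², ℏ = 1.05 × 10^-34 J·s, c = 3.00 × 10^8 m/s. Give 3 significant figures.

Dimensional analysis gives a_P = √(c⁷/(ℏG)).
  = √(3.12 × 10^103)
  = 5.59 × 10^51 m/s²

5.59 × 10^51 m/s²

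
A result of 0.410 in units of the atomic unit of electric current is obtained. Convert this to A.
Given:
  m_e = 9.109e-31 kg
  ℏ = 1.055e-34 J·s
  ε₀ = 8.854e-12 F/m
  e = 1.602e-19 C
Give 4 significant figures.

2.711e-3 A

One atomic unit of electric current: I_au = e E_h/ℏ = m_e e⁵/((4πε₀)²ℏ³) = 6.612e-3 A.
0.410 × 6.612e-3 A = 2.711e-3 A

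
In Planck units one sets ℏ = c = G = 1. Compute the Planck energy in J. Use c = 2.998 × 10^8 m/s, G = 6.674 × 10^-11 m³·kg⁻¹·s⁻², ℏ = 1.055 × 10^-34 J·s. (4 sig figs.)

E_P = √(ℏc⁵/G)
  = √(3.828 × 10^18)
  = 1.957 × 10^9 J

1.957 × 10^9 J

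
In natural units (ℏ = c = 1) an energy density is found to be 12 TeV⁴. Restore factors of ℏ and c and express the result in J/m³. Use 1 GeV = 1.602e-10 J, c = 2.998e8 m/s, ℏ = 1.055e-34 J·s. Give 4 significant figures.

2.498e50 J/m³

[E]/[L]³ = [E]⁴/(ℏc)³; restore (ℏc)⁻³.
1 GeV⁴ → 1/(ℏc)³ × (1 GeV in J)⁴ = 2.082e37 J/m³.
Convert the energy scale: 12 TeV⁴ = 1.20e13 GeV⁴.
Result: 1.20e13 × 2.082e37 = 2.498e50 J/m³.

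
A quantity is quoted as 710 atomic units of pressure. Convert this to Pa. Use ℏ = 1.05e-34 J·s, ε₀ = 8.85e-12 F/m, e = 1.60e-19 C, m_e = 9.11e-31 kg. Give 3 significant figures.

One atomic unit of pressure: P_au = E_h/a₀³ = m_e⁴e¹⁰/((4πε₀)⁵ℏ⁸) = 3.01e13 Pa.
710 × 3.01e13 Pa = 2.14e16 Pa

2.14e16 Pa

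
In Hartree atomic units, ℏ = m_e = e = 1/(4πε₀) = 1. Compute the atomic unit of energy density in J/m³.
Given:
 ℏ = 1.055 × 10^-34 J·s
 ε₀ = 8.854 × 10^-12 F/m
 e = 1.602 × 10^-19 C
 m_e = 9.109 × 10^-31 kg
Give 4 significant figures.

Dimensional analysis gives u_au = E_h/a₀³ = m_e⁴e¹⁰/((4πε₀)⁵ℏ⁸).
E_h = 4.354 × 10^-18 J
a₀ = 5.297 × 10^-11 m
E_h/a₀³ = 2.929 × 10^13 J/m³

2.929 × 10^13 J/m³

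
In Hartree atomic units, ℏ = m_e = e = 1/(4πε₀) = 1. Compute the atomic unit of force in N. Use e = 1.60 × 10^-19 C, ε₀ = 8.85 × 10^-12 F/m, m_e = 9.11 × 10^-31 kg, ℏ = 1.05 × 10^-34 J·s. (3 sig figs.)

The unique combination of the constants set to 1 with dimensions of force is F_au = E_h/a₀ = m_e²e⁶/((4πε₀)³ℏ⁴).
E_h = 4.38 × 10^-18 J
a₀ = 5.26 × 10^-11 m
E_h/a₀ = 8.33 × 10^-8 N

8.33 × 10^-8 N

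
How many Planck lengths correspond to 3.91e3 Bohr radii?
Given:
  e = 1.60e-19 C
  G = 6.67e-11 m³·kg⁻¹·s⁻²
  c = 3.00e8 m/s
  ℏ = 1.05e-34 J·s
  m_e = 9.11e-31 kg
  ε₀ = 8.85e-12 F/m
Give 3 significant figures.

1.28e28

Bohr radius: a₀ = 4πε₀ℏ²/(m_e e²) = 5.26e-11 m
Planck length: ℓ_P = √(ℏG/c³) = 1.61e-35 m
3.91e3 × 5.26e-11 / 1.61e-35 = 1.28e28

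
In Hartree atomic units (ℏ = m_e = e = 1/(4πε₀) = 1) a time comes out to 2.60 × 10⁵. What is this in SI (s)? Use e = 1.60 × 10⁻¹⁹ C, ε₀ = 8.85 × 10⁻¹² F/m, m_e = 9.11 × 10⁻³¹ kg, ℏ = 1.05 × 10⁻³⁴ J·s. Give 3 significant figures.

One atomic unit of time: τ_au = (4πε₀)²ℏ³/(m_e e⁴) = 2.40 × 10⁻¹⁷ s.
2.60 × 10⁵ × 2.40 × 10⁻¹⁷ s = 6.24 × 10⁻¹² s

6.24 × 10⁻¹² s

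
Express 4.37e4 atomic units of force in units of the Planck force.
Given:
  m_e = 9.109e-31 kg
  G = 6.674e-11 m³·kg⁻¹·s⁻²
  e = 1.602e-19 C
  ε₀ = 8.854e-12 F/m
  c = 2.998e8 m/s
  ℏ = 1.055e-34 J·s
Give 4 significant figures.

2.968e-47

atomic unit of force: F_au = E_h/a₀ = m_e²e⁶/((4πε₀)³ℏ⁴) = 8.220e-8 N
Planck force: F_P = c⁴/G = 1.210e44 N
4.37e4 × 8.220e-8 / 1.210e44 = 2.968e-47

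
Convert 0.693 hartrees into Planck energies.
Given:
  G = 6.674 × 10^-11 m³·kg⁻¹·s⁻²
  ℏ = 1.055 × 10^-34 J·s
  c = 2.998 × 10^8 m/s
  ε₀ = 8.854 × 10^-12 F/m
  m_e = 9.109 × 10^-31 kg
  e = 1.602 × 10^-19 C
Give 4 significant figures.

hartree: E_h = m_e e⁴/(4πε₀ℏ)² = 4.354 × 10^-18 J
Planck energy: E_P = √(ℏc⁵/G) = 1.957 × 10^9 J
0.693 × 4.354 × 10^-18 / 1.957 × 10^9 = 1.542 × 10^-27

1.542 × 10^-27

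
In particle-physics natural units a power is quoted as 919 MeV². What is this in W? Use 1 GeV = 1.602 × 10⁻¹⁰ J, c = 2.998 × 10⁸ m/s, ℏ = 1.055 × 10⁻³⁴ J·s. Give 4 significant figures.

Power is [E]/[T] = [E]²/ℏ.
1 GeV² → 1/ℏ × (1 GeV in J)² = 2.433 × 10¹⁴ W.
Convert the energy scale: 919 MeV² = 9.19 × 10⁻⁴ GeV².
Result: 9.19 × 10⁻⁴ × 2.433 × 10¹⁴ = 2.236 × 10¹¹ W.

2.236 × 10¹¹ W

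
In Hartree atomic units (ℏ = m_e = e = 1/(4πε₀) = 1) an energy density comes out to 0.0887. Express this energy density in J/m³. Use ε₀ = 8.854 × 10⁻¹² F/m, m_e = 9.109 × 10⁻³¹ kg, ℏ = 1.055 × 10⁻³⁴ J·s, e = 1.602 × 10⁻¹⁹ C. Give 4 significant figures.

2.598 × 10¹² J/m³

One atomic unit of energy density: u_au = E_h/a₀³ = m_e⁴e¹⁰/((4πε₀)⁵ℏ⁸) = 2.929 × 10¹³ J/m³.
0.0887 × 2.929 × 10¹³ J/m³ = 2.598 × 10¹² J/m³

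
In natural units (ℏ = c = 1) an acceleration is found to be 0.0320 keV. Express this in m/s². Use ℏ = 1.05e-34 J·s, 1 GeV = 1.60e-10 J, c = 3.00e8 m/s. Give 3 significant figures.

Acceleration is [L]/[T]² = c·[E]/ℏ.
1 GeV → c/ℏ × (1 GeV in J) = 4.57e32 m/s².
Convert the energy scale: 0.0320 keV = 3.20e-8 GeV.
Result: 3.20e-8 × 4.57e32 = 1.46e25 m/s².

1.46e25 m/s²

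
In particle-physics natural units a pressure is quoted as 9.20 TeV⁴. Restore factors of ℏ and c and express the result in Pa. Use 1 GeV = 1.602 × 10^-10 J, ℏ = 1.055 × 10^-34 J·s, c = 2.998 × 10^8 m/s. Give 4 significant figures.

1.915 × 10^50 Pa

Pressure is [E]/[L]³ = [E]⁴/(ℏc)³.
1 GeV⁴ → 1/(ℏc)³ × (1 GeV in J)⁴ = 2.082 × 10^37 Pa.
Convert the energy scale: 9.20 TeV⁴ = 9.20 × 10^12 GeV⁴.
Result: 9.20 × 10^12 × 2.082 × 10^37 = 1.915 × 10^50 Pa.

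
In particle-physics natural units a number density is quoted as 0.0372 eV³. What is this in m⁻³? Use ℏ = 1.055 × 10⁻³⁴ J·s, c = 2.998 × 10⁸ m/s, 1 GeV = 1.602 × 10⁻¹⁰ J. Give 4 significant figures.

Number density is [L]⁻³ = [E]³/(ℏc)³.
1 GeV³ → 1/(ℏc)³ × (1 GeV in J)³ = 1.299 × 10⁴⁷ m⁻³.
Convert the energy scale: 0.0372 eV³ = 3.72 × 10⁻²⁹ GeV³.
Result: 3.72 × 10⁻²⁹ × 1.299 × 10⁴⁷ = 4.834 × 10¹⁸ m⁻³.

4.834 × 10¹⁸ m⁻³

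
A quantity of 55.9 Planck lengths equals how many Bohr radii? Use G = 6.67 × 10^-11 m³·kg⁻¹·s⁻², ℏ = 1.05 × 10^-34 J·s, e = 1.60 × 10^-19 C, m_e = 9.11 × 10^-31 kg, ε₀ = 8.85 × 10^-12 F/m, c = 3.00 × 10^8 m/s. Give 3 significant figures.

Planck length: ℓ_P = √(ℏG/c³) = 1.61 × 10^-35 m
Bohr radius: a₀ = 4πε₀ℏ²/(m_e e²) = 5.26 × 10^-11 m
55.9 × 1.61 × 10^-35 / 5.26 × 10^-11 = 1.71 × 10^-23

1.71 × 10^-23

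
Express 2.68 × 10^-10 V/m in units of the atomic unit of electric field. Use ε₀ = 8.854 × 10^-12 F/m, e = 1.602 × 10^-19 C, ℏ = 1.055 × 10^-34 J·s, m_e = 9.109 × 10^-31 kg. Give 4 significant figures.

atomic unit of electric field: E_au = E_h/(e a₀) = m_e²e⁵/((4πε₀)³ℏ⁴) = 5.131 × 10^11 V/m.
2.68 × 10^-10 / 5.131 × 10^11 = 5.223 × 10^-22

5.223 × 10^-22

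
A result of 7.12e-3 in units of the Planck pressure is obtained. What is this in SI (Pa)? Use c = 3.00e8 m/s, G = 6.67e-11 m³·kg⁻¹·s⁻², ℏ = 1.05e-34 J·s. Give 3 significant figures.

One Planck pressure: p_P = c⁷/(ℏG²) = 4.68e113 Pa.
7.12e-3 × 4.68e113 Pa = 3.33e111 Pa

3.33e111 Pa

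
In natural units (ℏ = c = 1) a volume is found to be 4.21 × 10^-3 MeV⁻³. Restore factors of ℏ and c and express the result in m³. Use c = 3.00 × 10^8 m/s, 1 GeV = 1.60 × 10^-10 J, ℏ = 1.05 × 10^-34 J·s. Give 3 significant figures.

Volume is [L]³ = [E]⁻³·(ℏc)³.
1 GeV⁻³ → (ℏc)³ × (1 GeV in J)⁻³ = 7.63 × 10^-48 m³.
Convert the energy scale: 4.21 × 10^-3 MeV⁻³ = 4.21 × 10^6 GeV⁻³.
Result: 4.21 × 10^6 × 7.63 × 10^-48 = 3.21 × 10^-41 m³.

3.21 × 10^-41 m³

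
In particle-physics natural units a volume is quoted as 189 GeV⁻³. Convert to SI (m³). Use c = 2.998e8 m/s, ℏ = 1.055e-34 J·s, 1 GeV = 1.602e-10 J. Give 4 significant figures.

Volume is [L]³ = [E]⁻³·(ℏc)³.
1 GeV⁻³ → (ℏc)³ × (1 GeV in J)⁻³ = 7.696e-48 m³.
Result: 189 × 7.696e-48 = 1.455e-45 m³.

1.455e-45 m³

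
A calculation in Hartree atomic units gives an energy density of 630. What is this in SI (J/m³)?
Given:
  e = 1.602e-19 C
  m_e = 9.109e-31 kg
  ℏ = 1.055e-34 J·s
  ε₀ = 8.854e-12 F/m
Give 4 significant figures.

One atomic unit of energy density: u_au = E_h/a₀³ = m_e⁴e¹⁰/((4πε₀)⁵ℏ⁸) = 2.929e13 J/m³.
630 × 2.929e13 J/m³ = 1.845e16 J/m³

1.845e16 J/m³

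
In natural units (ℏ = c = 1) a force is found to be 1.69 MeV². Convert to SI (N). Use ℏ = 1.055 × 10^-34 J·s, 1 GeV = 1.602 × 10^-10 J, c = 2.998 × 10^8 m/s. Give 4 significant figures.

Force is [E]/[L] = [E]²/(ℏc); restore (ℏc)⁻¹.
1 GeV² → 1/(ℏc) × (1 GeV in J)² = 8.114 × 10^5 N.
Convert the energy scale: 1.69 MeV² = 1.69 × 10^-6 GeV².
Result: 1.69 × 10^-6 × 8.114 × 10^5 = 1.371 N.

1.371 N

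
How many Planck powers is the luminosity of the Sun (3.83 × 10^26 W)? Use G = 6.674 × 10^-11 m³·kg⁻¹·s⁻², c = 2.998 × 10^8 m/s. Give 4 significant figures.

1.055 × 10^-26

Planck power: P_P = c⁵/G = 3.629 × 10^52 W.
3.83 × 10^26 / 3.629 × 10^52 = 1.055 × 10^-26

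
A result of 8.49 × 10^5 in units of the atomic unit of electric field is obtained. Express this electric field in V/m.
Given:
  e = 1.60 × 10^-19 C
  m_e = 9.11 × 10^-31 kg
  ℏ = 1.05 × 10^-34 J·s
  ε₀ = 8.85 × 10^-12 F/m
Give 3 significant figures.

4.42 × 10^17 V/m

One atomic unit of electric field: E_au = E_h/(e a₀) = m_e²e⁵/((4πε₀)³ℏ⁴) = 5.20 × 10^11 V/m.
8.49 × 10^5 × 5.20 × 10^11 V/m = 4.42 × 10^17 V/m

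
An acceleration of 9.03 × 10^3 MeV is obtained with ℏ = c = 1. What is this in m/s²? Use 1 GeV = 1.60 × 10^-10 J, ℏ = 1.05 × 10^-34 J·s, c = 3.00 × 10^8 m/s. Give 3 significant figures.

Acceleration is [L]/[T]² = c·[E]/ℏ.
1 GeV → c/ℏ × (1 GeV in J) = 4.57 × 10^32 m/s².
Convert the energy scale: 9.03 × 10^3 MeV = 9.03 GeV.
Result: 9.03 × 4.57 × 10^32 = 4.13 × 10^33 m/s².

4.13 × 10^33 m/s²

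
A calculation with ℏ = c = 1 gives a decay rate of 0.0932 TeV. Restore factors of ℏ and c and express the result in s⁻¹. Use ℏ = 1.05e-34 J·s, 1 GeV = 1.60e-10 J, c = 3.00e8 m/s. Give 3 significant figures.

1.42e26 s⁻¹

A rate is [E]/ℏ; divide by ℏ.
1 GeV → 1/ℏ × (1 GeV in J) = 1.52e24 s⁻¹.
Convert the energy scale: 0.0932 TeV = 93.2 GeV.
Result: 93.2 × 1.52e24 = 1.42e26 s⁻¹.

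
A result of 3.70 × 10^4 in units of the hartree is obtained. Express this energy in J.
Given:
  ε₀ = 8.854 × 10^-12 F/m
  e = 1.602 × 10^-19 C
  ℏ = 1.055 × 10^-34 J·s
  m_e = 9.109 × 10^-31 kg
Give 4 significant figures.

One hartree: E_h = m_e e⁴/(4πε₀ℏ)² = 4.354 × 10^-18 J.
3.70 × 10^4 × 4.354 × 10^-18 J = 1.611 × 10^-13 J

1.611 × 10^-13 J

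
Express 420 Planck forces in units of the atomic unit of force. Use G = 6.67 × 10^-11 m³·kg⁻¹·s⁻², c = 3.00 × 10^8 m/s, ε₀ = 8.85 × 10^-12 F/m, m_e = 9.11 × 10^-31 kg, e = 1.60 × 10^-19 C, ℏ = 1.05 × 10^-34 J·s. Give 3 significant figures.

Planck force: F_P = c⁴/G = 1.21 × 10^44 N
atomic unit of force: F_au = E_h/a₀ = m_e²e⁶/((4πε₀)³ℏ⁴) = 8.33 × 10^-8 N
420 × 1.21 × 10^44 / 8.33 × 10^-8 = 6.12 × 10^53

6.12 × 10^53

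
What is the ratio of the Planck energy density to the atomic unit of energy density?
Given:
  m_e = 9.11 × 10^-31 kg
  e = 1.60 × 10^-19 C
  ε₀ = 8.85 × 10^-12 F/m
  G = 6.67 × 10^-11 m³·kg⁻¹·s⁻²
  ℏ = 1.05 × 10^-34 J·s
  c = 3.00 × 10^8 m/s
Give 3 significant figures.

Planck energy density: u_P = c⁷/(ℏG²) = 4.68 × 10^113 J/m³
atomic unit of energy density: u_au = E_h/a₀³ = m_e⁴e¹⁰/((4πε₀)⁵ℏ⁸) = 3.01 × 10^13 J/m³
ratio = 4.68 × 10^113 / 3.01 × 10^13 = 1.55 × 10^100

1.55 × 10^100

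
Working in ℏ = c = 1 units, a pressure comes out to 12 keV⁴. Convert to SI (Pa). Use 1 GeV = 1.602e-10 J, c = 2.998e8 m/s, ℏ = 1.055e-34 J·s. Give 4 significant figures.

2.498e14 Pa

Pressure is [E]/[L]³ = [E]⁴/(ℏc)³.
1 GeV⁴ → 1/(ℏc)³ × (1 GeV in J)⁴ = 2.082e37 Pa.
Convert the energy scale: 12 keV⁴ = 1.20e-23 GeV⁴.
Result: 1.20e-23 × 2.082e37 = 2.498e14 Pa.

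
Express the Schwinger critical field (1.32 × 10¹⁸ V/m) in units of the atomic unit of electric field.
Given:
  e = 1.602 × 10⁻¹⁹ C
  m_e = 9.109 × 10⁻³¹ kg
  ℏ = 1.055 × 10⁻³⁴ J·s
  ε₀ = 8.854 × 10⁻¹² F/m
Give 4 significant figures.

2.573 × 10⁶

atomic unit of electric field: E_au = E_h/(e a₀) = m_e²e⁵/((4πε₀)³ℏ⁴) = 5.131 × 10¹¹ V/m.
1.32 × 10¹⁸ / 5.131 × 10¹¹ = 2.573 × 10⁶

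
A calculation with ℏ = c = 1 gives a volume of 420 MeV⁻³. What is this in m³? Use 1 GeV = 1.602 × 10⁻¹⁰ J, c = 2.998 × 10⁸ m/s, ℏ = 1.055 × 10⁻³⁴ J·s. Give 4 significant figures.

3.232 × 10⁻³⁶ m³

Volume is [L]³ = [E]⁻³·(ℏc)³.
1 GeV⁻³ → (ℏc)³ × (1 GeV in J)⁻³ = 7.696 × 10⁻⁴⁸ m³.
Convert the energy scale: 420 MeV⁻³ = 4.20 × 10¹¹ GeV⁻³.
Result: 4.20 × 10¹¹ × 7.696 × 10⁻⁴⁸ = 3.232 × 10⁻³⁶ m³.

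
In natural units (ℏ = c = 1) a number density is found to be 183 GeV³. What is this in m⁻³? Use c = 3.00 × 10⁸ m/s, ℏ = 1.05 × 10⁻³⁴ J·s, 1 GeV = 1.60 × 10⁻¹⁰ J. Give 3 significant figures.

2.40 × 10⁴⁹ m⁻³

Number density is [L]⁻³ = [E]³/(ℏc)³.
1 GeV³ → 1/(ℏc)³ × (1 GeV in J)³ = 1.31 × 10⁴⁷ m⁻³.
Result: 183 × 1.31 × 10⁴⁷ = 2.40 × 10⁴⁹ m⁻³.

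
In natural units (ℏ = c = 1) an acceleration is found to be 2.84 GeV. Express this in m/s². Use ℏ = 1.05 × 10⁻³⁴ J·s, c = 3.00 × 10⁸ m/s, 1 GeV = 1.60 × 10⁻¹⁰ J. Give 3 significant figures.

Acceleration is [L]/[T]² = c·[E]/ℏ.
1 GeV → c/ℏ × (1 GeV in J) = 4.57 × 10³² m/s².
Result: 2.84 × 4.57 × 10³² = 1.30 × 10³³ m/s².

1.30 × 10³³ m/s²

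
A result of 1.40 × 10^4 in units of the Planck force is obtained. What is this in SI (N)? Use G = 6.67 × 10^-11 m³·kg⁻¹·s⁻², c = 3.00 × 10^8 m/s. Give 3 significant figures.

One Planck force: F_P = c⁴/G = 1.21 × 10^44 N.
1.40 × 10^4 × 1.21 × 10^44 N = 1.70 × 10^48 N

1.70 × 10^48 N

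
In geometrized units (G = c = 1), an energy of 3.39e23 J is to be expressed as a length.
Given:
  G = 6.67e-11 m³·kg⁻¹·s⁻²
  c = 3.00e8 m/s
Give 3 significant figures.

2.79e-21 m

Energy → length via G/c⁴.
3.39e23 J × (G/c⁴) = 2.79e-21 m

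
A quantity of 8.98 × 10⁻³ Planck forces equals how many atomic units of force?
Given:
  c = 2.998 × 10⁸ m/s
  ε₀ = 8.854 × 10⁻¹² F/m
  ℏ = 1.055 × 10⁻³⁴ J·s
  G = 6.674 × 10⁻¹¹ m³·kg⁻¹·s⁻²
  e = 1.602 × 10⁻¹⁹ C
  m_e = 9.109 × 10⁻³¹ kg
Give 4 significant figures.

Planck force: F_P = c⁴/G = 1.210 × 10⁴⁴ N
atomic unit of force: F_au = E_h/a₀ = m_e²e⁶/((4πε₀)³ℏ⁴) = 8.220 × 10⁻⁸ N
8.98 × 10⁻³ × 1.210 × 10⁴⁴ / 8.220 × 10⁻⁸ = 1.322 × 10⁴⁹

1.322 × 10⁴⁹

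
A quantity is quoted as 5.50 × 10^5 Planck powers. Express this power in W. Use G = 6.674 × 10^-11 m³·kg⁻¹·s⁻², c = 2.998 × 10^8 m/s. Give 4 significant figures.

1.996 × 10^58 W

One Planck power: P_P = c⁵/G = 3.629 × 10^52 W.
5.50 × 10^5 × 3.629 × 10^52 W = 1.996 × 10^58 W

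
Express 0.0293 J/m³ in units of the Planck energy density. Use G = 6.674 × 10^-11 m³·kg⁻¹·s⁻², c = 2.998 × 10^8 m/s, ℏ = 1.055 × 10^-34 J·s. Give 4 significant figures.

6.325 × 10^-116

Planck energy density: u_P = c⁷/(ℏG²) = 4.632 × 10^113 J/m³.
0.0293 / 4.632 × 10^113 = 6.325 × 10^-116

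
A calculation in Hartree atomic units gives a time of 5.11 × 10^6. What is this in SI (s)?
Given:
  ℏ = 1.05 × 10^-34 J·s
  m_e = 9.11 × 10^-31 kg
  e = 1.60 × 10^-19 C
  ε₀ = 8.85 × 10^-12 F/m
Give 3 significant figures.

One atomic unit of time: τ_au = (4πε₀)²ℏ³/(m_e e⁴) = 2.40 × 10^-17 s.
5.11 × 10^6 × 2.40 × 10^-17 s = 1.23 × 10^-10 s

1.23 × 10^-10 s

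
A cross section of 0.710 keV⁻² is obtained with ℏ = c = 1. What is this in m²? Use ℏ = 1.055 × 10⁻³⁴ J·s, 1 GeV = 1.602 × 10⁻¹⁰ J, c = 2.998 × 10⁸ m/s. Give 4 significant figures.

2.768 × 10⁻²⁰ m²

Area is [L]² = [E]⁻²·(ℏc)²; restore (ℏc)².
1 GeV⁻² → (ℏc)² × (1 GeV in J)⁻² = 3.898 × 10⁻³² m².
Convert the energy scale: 0.710 keV⁻² = 7.10 × 10¹¹ GeV⁻².
Result: 7.10 × 10¹¹ × 3.898 × 10⁻³² = 2.768 × 10⁻²⁰ m².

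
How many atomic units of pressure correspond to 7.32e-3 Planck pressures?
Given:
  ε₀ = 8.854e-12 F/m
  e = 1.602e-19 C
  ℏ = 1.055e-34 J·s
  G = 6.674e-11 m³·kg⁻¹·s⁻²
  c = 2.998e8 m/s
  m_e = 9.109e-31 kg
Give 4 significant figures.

1.158e98

Planck pressure: p_P = c⁷/(ℏG²) = 4.632e113 Pa
atomic unit of pressure: P_au = E_h/a₀³ = m_e⁴e¹⁰/((4πε₀)⁵ℏ⁸) = 2.929e13 Pa
7.32e-3 × 4.632e113 / 2.929e13 = 1.158e98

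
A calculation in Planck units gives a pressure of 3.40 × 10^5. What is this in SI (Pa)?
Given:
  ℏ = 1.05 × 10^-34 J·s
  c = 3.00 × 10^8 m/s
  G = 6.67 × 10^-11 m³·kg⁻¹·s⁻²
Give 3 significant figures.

1.59 × 10^119 Pa

One Planck pressure: p_P = c⁷/(ℏG²) = 4.68 × 10^113 Pa.
3.40 × 10^5 × 4.68 × 10^113 Pa = 1.59 × 10^119 Pa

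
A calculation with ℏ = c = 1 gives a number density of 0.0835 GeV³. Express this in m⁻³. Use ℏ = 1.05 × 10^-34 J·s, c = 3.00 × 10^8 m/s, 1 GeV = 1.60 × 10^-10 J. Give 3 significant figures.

1.09 × 10^46 m⁻³

Number density is [L]⁻³ = [E]³/(ℏc)³.
1 GeV³ → 1/(ℏc)³ × (1 GeV in J)³ = 1.31 × 10^47 m⁻³.
Result: 0.0835 × 1.31 × 10^47 = 1.09 × 10^46 m⁻³.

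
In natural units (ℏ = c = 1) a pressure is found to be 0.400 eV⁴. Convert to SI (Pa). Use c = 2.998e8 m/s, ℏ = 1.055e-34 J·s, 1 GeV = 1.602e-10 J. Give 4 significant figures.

8.326 Pa

Pressure is [E]/[L]³ = [E]⁴/(ℏc)³.
1 GeV⁴ → 1/(ℏc)³ × (1 GeV in J)⁴ = 2.082e37 Pa.
Convert the energy scale: 0.400 eV⁴ = 4.00e-37 GeV⁴.
Result: 4.00e-37 × 2.082e37 = 8.326 Pa.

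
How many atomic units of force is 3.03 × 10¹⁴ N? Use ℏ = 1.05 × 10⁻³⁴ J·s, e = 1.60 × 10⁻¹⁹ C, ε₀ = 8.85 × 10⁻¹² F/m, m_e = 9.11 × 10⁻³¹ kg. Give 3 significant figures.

atomic unit of force: F_au = E_h/a₀ = m_e²e⁶/((4πε₀)³ℏ⁴) = 8.33 × 10⁻⁸ N.
3.03 × 10¹⁴ / 8.33 × 10⁻⁸ = 3.64 × 10²¹

3.64 × 10²¹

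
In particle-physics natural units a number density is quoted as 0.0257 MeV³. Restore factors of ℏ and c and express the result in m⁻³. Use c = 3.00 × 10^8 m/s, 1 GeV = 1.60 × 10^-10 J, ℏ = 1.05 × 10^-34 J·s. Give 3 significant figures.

Number density is [L]⁻³ = [E]³/(ℏc)³.
1 GeV³ → 1/(ℏc)³ × (1 GeV in J)³ = 1.31 × 10^47 m⁻³.
Convert the energy scale: 0.0257 MeV³ = 2.57 × 10^-11 GeV³.
Result: 2.57 × 10^-11 × 1.31 × 10^47 = 3.37 × 10^36 m⁻³.

3.37 × 10^36 m⁻³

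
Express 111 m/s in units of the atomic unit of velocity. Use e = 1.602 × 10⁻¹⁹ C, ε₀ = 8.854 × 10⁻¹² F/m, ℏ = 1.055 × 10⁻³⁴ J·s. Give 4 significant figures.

atomic unit of velocity: v_au = e²/(4πε₀ℏ) = 2.186 × 10⁶ m/s.
111 / 2.186 × 10⁶ = 5.077 × 10⁻⁵

5.077 × 10⁻⁵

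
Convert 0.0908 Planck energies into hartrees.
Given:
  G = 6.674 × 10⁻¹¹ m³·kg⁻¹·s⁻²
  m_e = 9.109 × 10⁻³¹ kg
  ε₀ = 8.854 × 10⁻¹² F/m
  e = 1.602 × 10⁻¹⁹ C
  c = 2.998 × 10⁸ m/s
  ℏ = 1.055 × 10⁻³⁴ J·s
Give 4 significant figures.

Planck energy: E_P = √(ℏc⁵/G) = 1.957 × 10⁹ J
hartree: E_h = m_e e⁴/(4πε₀ℏ)² = 4.354 × 10⁻¹⁸ J
0.0908 × 1.957 × 10⁹ / 4.354 × 10⁻¹⁸ = 4.080 × 10²⁵

4.080 × 10²⁵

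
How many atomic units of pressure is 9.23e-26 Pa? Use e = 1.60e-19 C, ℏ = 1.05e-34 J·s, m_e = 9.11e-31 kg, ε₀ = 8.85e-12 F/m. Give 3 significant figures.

3.06e-39

atomic unit of pressure: P_au = E_h/a₀³ = m_e⁴e¹⁰/((4πε₀)⁵ℏ⁸) = 3.01e13 Pa.
9.23e-26 / 3.01e13 = 3.06e-39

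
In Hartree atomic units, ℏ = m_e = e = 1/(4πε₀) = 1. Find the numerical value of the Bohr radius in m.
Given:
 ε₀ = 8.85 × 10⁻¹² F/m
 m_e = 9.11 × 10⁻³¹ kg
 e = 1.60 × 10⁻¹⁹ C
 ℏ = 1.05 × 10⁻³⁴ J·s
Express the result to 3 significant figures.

5.26 × 10⁻¹¹ m

The unique combination of the constants set to 1 with dimensions of length is a₀ = 4πε₀ℏ²/(m_e e²).
  = 1.23 × 10⁻⁷⁸ / 2.33 × 10⁻⁶⁸
  = 5.26 × 10⁻¹¹ m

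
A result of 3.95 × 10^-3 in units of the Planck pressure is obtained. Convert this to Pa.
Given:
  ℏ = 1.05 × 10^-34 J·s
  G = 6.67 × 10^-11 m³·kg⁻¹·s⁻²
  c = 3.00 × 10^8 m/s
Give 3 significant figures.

1.85 × 10^111 Pa

One Planck pressure: p_P = c⁷/(ℏG²) = 4.68 × 10^113 Pa.
3.95 × 10^-3 × 4.68 × 10^113 Pa = 1.85 × 10^111 Pa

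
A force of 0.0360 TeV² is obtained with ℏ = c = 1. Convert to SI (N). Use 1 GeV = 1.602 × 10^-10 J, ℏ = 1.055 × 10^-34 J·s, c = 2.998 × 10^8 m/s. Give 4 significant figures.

Force is [E]/[L] = [E]²/(ℏc); restore (ℏc)⁻¹.
1 GeV² → 1/(ℏc) × (1 GeV in J)² = 8.114 × 10^5 N.
Convert the energy scale: 0.0360 TeV² = 3.60 × 10^4 GeV².
Result: 3.60 × 10^4 × 8.114 × 10^5 = 2.921 × 10^10 N.

2.921 × 10^10 N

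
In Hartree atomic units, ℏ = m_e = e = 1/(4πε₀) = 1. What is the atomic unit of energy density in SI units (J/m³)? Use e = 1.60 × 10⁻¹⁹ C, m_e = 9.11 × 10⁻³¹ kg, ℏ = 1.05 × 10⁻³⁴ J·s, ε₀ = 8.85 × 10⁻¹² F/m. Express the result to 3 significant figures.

3.01 × 10¹³ J/m³

From ℏ = m_e = e = 1/(4πε₀) = 1 the energy density scale is u_au = E_h/a₀³ = m_e⁴e¹⁰/((4πε₀)⁵ℏ⁸).
E_h = 4.38 × 10⁻¹⁸ J
a₀ = 5.26 × 10⁻¹¹ m
E_h/a₀³ = 3.01 × 10¹³ J/m³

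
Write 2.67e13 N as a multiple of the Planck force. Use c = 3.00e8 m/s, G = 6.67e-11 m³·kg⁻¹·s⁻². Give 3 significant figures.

Planck force: F_P = c⁴/G = 1.21e44 N.
2.67e13 / 1.21e44 = 2.20e-31

2.20e-31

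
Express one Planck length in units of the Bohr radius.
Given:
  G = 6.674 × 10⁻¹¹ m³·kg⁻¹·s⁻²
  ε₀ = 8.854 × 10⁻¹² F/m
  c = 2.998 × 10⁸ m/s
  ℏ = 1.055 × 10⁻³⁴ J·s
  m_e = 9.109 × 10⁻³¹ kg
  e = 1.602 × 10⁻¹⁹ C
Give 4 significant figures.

Planck length: ℓ_P = √(ℏG/c³) = 1.616 × 10⁻³⁵ m
Bohr radius: a₀ = 4πε₀ℏ²/(m_e e²) = 5.297 × 10⁻¹¹ m
ratio = 1.616 × 10⁻³⁵ / 5.297 × 10⁻¹¹ = 3.051 × 10⁻²⁵

3.051 × 10⁻²⁵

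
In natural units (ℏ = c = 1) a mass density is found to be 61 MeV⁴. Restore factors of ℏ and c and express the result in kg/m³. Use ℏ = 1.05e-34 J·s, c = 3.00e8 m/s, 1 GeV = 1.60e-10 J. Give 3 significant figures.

1.42e10 kg/m³

Mass density is [E]/(c²[L]³) = [E]⁴/(ℏ³c⁵).
1 GeV⁴ → 1/(ℏ³c⁵) × (1 GeV in J)⁴ = 2.33e20 kg/m³.
Convert the energy scale: 61 MeV⁴ = 6.10e-11 GeV⁴.
Result: 6.10e-11 × 2.33e20 = 1.42e10 kg/m³.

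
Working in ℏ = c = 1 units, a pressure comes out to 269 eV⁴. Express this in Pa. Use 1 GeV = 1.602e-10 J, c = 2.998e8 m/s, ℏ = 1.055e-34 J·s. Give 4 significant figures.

Pressure is [E]/[L]³ = [E]⁴/(ℏc)³.
1 GeV⁴ → 1/(ℏc)³ × (1 GeV in J)⁴ = 2.082e37 Pa.
Convert the energy scale: 269 eV⁴ = 2.69e-34 GeV⁴.
Result: 2.69e-34 × 2.082e37 = 5.600e3 Pa.

5.600e3 Pa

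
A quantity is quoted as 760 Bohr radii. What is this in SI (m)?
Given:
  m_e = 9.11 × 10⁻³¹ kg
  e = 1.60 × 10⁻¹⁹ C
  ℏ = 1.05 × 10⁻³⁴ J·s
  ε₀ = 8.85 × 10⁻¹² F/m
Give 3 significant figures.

4.00 × 10⁻⁸ m

One Bohr radius: a₀ = 4πε₀ℏ²/(m_e e²) = 5.26 × 10⁻¹¹ m.
760 × 5.26 × 10⁻¹¹ m = 4.00 × 10⁻⁸ m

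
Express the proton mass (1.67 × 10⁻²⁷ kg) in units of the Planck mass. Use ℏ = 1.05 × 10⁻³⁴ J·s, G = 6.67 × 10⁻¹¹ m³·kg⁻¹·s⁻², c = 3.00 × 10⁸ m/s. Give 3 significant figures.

Planck mass: m_P = √(ℏc/G) = 2.17 × 10⁻⁸ kg.
1.67 × 10⁻²⁷ / 2.17 × 10⁻⁸ = 7.68 × 10⁻²⁰

7.68 × 10⁻²⁰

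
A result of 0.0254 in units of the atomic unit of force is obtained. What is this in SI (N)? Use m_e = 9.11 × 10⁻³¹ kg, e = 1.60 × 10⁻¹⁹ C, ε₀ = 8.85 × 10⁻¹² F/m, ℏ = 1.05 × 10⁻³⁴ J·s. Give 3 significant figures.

2.12 × 10⁻⁹ N

One atomic unit of force: F_au = E_h/a₀ = m_e²e⁶/((4πε₀)³ℏ⁴) = 8.33 × 10⁻⁸ N.
0.0254 × 8.33 × 10⁻⁸ N = 2.12 × 10⁻⁹ N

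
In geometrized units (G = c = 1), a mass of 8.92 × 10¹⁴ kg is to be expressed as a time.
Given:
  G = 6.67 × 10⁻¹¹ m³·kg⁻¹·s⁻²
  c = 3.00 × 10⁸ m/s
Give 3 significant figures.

Mass → time via G/c³.
8.92 × 10¹⁴ kg × (G/c³) = 2.20 × 10⁻²¹ s

2.20 × 10⁻²¹ s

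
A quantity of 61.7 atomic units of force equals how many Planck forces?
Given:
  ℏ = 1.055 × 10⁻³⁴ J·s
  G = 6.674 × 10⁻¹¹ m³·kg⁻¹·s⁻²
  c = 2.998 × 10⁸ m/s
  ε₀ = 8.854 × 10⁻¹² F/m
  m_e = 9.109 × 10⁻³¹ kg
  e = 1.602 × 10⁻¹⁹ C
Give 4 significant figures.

atomic unit of force: F_au = E_h/a₀ = m_e²e⁶/((4πε₀)³ℏ⁴) = 8.220 × 10⁻⁸ N
Planck force: F_P = c⁴/G = 1.210 × 10⁴⁴ N
61.7 × 8.220 × 10⁻⁸ / 1.210 × 10⁴⁴ = 4.190 × 10⁻⁵⁰

4.190 × 10⁻⁵⁰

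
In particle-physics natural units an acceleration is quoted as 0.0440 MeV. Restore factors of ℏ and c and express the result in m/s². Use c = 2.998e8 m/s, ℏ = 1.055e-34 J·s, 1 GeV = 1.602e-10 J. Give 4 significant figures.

2.003e28 m/s²

Acceleration is [L]/[T]² = c·[E]/ℏ.
1 GeV → c/ℏ × (1 GeV in J) = 4.552e32 m/s².
Convert the energy scale: 0.0440 MeV = 4.40e-5 GeV.
Result: 4.40e-5 × 4.552e32 = 2.003e28 m/s².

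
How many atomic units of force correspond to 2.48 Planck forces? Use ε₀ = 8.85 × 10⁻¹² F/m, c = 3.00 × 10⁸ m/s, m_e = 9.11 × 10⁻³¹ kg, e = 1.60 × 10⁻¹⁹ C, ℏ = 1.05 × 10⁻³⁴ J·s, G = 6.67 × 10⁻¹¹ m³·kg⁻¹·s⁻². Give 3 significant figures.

Planck force: F_P = c⁴/G = 1.21 × 10⁴⁴ N
atomic unit of force: F_au = E_h/a₀ = m_e²e⁶/((4πε₀)³ℏ⁴) = 8.33 × 10⁻⁸ N
2.48 × 1.21 × 10⁴⁴ / 8.33 × 10⁻⁸ = 3.62 × 10⁵¹

3.62 × 10⁵¹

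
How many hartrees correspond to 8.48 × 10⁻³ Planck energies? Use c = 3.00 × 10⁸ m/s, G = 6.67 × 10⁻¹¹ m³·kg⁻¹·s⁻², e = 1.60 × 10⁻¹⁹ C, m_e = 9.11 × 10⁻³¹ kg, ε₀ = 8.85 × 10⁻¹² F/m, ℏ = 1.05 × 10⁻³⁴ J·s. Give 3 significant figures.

Planck energy: E_P = √(ℏc⁵/G) = 1.96 × 10⁹ J
hartree: E_h = m_e e⁴/(4πε₀ℏ)² = 4.38 × 10⁻¹⁸ J
8.48 × 10⁻³ × 1.96 × 10⁹ / 4.38 × 10⁻¹⁸ = 3.79 × 10²⁴

3.79 × 10²⁴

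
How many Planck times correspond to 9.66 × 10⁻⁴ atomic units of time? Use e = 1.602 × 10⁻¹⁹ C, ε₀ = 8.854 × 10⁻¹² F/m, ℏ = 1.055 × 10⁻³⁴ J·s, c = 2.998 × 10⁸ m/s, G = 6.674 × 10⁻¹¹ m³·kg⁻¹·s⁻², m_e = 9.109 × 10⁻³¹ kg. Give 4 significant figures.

4.341 × 10²³

atomic unit of time: τ_au = (4πε₀)²ℏ³/(m_e e⁴) = 2.423 × 10⁻¹⁷ s
Planck time: t_P = √(ℏG/c⁵) = 5.392 × 10⁻⁴⁴ s
9.66 × 10⁻⁴ × 2.423 × 10⁻¹⁷ / 5.392 × 10⁻⁴⁴ = 4.341 × 10²³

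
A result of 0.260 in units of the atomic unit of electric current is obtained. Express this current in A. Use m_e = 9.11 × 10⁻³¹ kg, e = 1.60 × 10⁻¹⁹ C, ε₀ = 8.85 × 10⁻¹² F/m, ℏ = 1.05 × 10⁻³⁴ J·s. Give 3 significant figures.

1.73 × 10⁻³ A

One atomic unit of electric current: I_au = e E_h/ℏ = m_e e⁵/((4πε₀)²ℏ³) = 6.67 × 10⁻³ A.
0.260 × 6.67 × 10⁻³ A = 1.73 × 10⁻³ A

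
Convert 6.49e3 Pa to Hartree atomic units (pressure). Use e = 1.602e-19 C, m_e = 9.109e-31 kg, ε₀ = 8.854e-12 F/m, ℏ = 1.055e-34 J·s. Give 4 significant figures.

2.216e-10

atomic unit of pressure: P_au = E_h/a₀³ = m_e⁴e¹⁰/((4πε₀)⁵ℏ⁸) = 2.929e13 Pa.
6.49e3 / 2.929e13 = 2.216e-10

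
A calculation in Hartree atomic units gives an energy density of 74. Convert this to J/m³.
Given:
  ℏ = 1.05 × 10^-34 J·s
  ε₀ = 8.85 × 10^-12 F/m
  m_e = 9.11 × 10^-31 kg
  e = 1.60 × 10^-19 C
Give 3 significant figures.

2.23 × 10^15 J/m³

One atomic unit of energy density: u_au = E_h/a₀³ = m_e⁴e¹⁰/((4πε₀)⁵ℏ⁸) = 3.01 × 10^13 J/m³.
74 × 3.01 × 10^13 J/m³ = 2.23 × 10^15 J/m³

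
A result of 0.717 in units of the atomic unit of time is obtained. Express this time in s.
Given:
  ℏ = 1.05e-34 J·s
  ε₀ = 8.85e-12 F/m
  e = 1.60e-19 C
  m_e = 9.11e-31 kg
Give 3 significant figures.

One atomic unit of time: τ_au = (4πε₀)²ℏ³/(m_e e⁴) = 2.40e-17 s.
0.717 × 2.40e-17 s = 1.72e-17 s

1.72e-17 s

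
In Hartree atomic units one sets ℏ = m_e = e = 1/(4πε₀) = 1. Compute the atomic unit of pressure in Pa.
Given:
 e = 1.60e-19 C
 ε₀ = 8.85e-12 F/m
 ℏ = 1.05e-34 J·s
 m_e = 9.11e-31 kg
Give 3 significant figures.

P_au = E_h/a₀³ = m_e⁴e¹⁰/((4πε₀)⁵ℏ⁸)
E_h = 4.38e-18 J
a₀ = 5.26e-11 m
E_h/a₀³ = 3.01e13 Pa

3.01e13 Pa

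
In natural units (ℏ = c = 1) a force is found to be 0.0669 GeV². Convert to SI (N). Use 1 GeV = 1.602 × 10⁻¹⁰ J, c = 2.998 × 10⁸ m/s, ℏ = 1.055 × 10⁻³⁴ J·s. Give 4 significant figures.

Force is [E]/[L] = [E]²/(ℏc); restore (ℏc)⁻¹.
1 GeV² → 1/(ℏc) × (1 GeV in J)² = 8.114 × 10⁵ N.
Result: 0.0669 × 8.114 × 10⁵ = 5.428 × 10⁴ N.

5.428 × 10⁴ N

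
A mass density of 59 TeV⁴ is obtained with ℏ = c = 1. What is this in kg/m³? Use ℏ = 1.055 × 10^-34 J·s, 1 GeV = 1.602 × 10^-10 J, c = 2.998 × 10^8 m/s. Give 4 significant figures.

Mass density is [E]/(c²[L]³) = [E]⁴/(ℏ³c⁵).
1 GeV⁴ → 1/(ℏ³c⁵) × (1 GeV in J)⁴ = 2.316 × 10^20 kg/m³.
Convert the energy scale: 59 TeV⁴ = 5.90 × 10^13 GeV⁴.
Result: 5.90 × 10^13 × 2.316 × 10^20 = 1.366 × 10^34 kg/m³.

1.366 × 10^34 kg/m³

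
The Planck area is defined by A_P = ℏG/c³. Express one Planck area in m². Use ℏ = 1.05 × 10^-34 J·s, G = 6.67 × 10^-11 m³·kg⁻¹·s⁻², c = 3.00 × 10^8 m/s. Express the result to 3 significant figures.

A_P = ℏG/c³
  = 7.00 × 10^-45 / 2.70 × 10^25
  = 2.59 × 10^-70 m²

2.59 × 10^-70 m²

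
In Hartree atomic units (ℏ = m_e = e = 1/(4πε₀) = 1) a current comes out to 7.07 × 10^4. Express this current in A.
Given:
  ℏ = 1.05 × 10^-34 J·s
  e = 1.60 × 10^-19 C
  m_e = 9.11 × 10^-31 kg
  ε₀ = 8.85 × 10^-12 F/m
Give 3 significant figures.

472 A

One atomic unit of electric current: I_au = e E_h/ℏ = m_e e⁵/((4πε₀)²ℏ³) = 6.67 × 10^-3 A.
7.07 × 10^4 × 6.67 × 10^-3 A = 472 A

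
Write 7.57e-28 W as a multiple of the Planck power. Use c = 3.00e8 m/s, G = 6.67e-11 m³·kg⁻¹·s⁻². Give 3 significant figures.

Planck power: P_P = c⁵/G = 3.64e52 W.
7.57e-28 / 3.64e52 = 2.08e-80

2.08e-80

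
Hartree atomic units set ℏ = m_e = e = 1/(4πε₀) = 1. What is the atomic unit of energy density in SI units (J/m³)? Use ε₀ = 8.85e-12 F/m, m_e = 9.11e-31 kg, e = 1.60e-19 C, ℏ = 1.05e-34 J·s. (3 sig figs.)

3.01e13 J/m³

From ℏ = m_e = e = 1/(4πε₀) = 1 the energy density scale is u_au = E_h/a₀³ = m_e⁴e¹⁰/((4πε₀)⁵ℏ⁸).
E_h = 4.38e-18 J
a₀ = 5.26e-11 m
E_h/a₀³ = 3.01e13 J/m³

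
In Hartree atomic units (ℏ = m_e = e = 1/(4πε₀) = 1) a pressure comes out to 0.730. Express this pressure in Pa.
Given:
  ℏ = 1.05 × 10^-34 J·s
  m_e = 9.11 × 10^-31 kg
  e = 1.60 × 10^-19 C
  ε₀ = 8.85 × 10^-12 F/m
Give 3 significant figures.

2.20 × 10^13 Pa

One atomic unit of pressure: P_au = E_h/a₀³ = m_e⁴e¹⁰/((4πε₀)⁵ℏ⁸) = 3.01 × 10^13 Pa.
0.730 × 3.01 × 10^13 Pa = 2.20 × 10^13 Pa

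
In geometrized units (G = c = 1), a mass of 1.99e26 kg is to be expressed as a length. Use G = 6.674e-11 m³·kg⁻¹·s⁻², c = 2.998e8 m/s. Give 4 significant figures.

In G = c = 1 units mass has dimensions of length; the conversion factor is G/c².
1.99e26 kg × (G/c²) = 0.1478 m

0.1478 m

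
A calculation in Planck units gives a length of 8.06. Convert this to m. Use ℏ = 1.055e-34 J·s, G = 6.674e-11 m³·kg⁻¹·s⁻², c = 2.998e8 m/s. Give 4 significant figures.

1.303e-34 m

One Planck length: ℓ_P = √(ℏG/c³) = 1.616e-35 m.
8.06 × 1.616e-35 m = 1.303e-34 m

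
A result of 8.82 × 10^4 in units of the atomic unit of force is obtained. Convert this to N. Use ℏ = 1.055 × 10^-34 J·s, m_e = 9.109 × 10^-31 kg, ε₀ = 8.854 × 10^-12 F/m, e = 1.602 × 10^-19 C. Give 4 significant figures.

One atomic unit of force: F_au = E_h/a₀ = m_e²e⁶/((4πε₀)³ℏ⁴) = 8.220 × 10^-8 N.
8.82 × 10^4 × 8.220 × 10^-8 N = 7.250 × 10^-3 N

7.250 × 10^-3 N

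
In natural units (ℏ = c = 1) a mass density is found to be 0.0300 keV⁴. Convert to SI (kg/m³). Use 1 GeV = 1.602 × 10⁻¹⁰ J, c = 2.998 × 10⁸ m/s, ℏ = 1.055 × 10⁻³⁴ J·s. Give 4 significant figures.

Mass density is [E]/(c²[L]³) = [E]⁴/(ℏ³c⁵).
1 GeV⁴ → 1/(ℏ³c⁵) × (1 GeV in J)⁴ = 2.316 × 10²⁰ kg/m³.
Convert the energy scale: 0.0300 keV⁴ = 3.00 × 10⁻²⁶ GeV⁴.
Result: 3.00 × 10⁻²⁶ × 2.316 × 10²⁰ = 6.948 × 10⁻⁶ kg/m³.

6.948 × 10⁻⁶ kg/m³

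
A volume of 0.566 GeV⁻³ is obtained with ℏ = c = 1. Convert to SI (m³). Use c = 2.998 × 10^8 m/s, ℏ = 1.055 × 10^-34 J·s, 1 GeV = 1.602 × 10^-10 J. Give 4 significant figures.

4.356 × 10^-48 m³

Volume is [L]³ = [E]⁻³·(ℏc)³.
1 GeV⁻³ → (ℏc)³ × (1 GeV in J)⁻³ = 7.696 × 10^-48 m³.
Result: 0.566 × 7.696 × 10^-48 = 4.356 × 10^-48 m³.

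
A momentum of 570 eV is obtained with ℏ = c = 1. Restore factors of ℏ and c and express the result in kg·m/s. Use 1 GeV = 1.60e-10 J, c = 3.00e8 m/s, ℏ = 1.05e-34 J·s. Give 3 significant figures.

Momentum is [E]/c; divide by c.
1 GeV → 1/c × (1 GeV in J) = 5.33e-19 kg·m/s.
Convert the energy scale: 570 eV = 5.70e-7 GeV.
Result: 5.70e-7 × 5.33e-19 = 3.04e-25 kg·m/s.

3.04e-25 kg·m/s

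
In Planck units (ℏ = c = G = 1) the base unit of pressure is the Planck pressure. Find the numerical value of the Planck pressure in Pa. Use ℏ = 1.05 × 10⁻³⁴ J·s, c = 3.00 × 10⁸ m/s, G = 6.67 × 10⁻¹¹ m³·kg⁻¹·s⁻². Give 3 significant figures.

4.68 × 10¹¹³ Pa

p_P = c⁷/(ℏG²)
  = 2.19 × 10⁵⁹ / 4.67 × 10⁻⁵⁵
  = 4.68 × 10¹¹³ Pa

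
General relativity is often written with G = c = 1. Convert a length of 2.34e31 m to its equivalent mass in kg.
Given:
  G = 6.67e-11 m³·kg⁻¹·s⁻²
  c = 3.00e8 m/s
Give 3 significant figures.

Length → mass via c²/G.
2.34e31 m × (c²/G) = 3.16e58 kg

3.16e58 kg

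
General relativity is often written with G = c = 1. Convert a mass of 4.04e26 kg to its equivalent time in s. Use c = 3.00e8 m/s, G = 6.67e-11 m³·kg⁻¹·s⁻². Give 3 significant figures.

9.98e-10 s

Mass → time via G/c³.
4.04e26 kg × (G/c³) = 9.98e-10 s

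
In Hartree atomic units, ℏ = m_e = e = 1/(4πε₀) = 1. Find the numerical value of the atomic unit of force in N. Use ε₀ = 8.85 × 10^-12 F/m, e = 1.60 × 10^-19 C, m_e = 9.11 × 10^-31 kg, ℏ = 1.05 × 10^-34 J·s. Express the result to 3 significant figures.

8.33 × 10^-8 N

From ℏ = m_e = e = 1/(4πε₀) = 1 the force scale is F_au = E_h/a₀ = m_e²e⁶/((4πε₀)³ℏ⁴).
E_h = 4.38 × 10^-18 J
a₀ = 5.26 × 10^-11 m
E_h/a₀ = 8.33 × 10^-8 N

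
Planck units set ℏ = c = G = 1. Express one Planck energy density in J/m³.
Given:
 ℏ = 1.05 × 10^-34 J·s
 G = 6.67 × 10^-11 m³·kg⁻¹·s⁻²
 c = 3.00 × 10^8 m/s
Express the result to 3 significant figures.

Dimensional analysis gives u_P = c⁷/(ℏG²).
  = 2.19 × 10^59 / 4.67 × 10^-55
  = 4.68 × 10^113 J/m³

4.68 × 10^113 J/m³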